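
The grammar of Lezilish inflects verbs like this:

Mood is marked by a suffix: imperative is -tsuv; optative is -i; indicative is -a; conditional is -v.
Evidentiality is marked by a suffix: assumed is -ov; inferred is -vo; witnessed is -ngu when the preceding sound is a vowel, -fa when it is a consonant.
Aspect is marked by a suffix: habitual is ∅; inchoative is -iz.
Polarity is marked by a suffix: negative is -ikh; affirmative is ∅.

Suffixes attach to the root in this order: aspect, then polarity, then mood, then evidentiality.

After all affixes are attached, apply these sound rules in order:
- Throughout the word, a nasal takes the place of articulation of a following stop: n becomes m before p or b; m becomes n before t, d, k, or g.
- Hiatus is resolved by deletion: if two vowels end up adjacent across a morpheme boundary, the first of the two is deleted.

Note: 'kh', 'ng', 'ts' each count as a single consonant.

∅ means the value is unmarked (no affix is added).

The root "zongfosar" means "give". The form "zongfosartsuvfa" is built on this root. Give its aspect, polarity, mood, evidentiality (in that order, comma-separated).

Segment: zongfosar-tsuv-fa.
aspect: ∅ → habitual.
polarity: ∅ → affirmative.
mood: -tsuv → imperative.
evidentiality: -ngu/fa → witnessed.

habitual, affirmative, imperative, witnessed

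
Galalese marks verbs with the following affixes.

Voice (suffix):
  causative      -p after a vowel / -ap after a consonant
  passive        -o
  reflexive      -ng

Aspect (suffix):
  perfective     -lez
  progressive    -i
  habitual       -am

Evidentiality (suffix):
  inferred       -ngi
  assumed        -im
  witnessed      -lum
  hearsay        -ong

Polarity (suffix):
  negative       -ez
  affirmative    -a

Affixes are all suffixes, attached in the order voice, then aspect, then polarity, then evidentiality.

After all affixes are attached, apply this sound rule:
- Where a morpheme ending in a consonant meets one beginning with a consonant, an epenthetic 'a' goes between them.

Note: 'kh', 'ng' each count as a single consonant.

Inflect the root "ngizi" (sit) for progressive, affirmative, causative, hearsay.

ngizipiaong

Attach voice causative -p (after vowel 'i') → ngizip.
Attach aspect progressive -i → ngizipi.
Attach polarity affirmative -a → ngizipia.
Attach evidentiality hearsay -ong → ngizipiaong.
Epenthesis: no change.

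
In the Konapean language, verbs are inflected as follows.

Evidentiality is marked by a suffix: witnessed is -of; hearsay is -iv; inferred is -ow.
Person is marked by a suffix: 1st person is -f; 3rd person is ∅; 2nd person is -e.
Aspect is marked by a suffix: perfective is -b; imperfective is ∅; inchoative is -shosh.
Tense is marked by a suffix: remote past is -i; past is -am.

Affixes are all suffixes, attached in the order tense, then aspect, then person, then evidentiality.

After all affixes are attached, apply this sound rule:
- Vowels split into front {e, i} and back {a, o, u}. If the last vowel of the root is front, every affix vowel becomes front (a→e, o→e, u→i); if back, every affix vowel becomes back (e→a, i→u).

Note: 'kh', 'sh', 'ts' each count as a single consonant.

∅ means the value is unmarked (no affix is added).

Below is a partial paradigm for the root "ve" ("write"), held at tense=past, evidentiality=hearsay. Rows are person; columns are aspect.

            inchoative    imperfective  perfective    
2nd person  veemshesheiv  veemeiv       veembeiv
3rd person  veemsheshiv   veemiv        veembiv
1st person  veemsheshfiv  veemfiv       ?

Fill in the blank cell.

Attach tense past -am → veam.
Attach aspect perfective -b → veamb.
Attach person 1st person -f → veambf.
Attach evidentiality hearsay -iv → veambfiv.
Apply vowel harmony: veambfiv → veembfiv.

veembfiv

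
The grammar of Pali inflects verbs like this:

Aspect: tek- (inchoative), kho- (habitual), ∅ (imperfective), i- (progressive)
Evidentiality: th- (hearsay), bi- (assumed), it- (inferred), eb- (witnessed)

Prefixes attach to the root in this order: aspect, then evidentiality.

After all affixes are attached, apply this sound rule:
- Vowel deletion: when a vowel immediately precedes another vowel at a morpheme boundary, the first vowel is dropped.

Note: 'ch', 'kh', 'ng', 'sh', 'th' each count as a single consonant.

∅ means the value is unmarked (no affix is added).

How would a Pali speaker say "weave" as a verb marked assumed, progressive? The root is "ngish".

Attach aspect progressive i- → ingish.
Attach evidentiality assumed bi- → biingish.
Apply vowel deletion: biingish → bingish.

bingish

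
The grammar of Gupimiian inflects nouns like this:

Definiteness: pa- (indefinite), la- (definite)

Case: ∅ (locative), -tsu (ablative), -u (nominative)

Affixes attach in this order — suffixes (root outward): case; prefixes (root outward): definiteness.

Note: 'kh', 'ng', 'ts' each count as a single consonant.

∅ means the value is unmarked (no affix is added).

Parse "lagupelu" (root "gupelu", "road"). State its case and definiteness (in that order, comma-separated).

Segment: la-gupelu.
case: ∅ → locative.
definiteness: la- → definite.

locative, definite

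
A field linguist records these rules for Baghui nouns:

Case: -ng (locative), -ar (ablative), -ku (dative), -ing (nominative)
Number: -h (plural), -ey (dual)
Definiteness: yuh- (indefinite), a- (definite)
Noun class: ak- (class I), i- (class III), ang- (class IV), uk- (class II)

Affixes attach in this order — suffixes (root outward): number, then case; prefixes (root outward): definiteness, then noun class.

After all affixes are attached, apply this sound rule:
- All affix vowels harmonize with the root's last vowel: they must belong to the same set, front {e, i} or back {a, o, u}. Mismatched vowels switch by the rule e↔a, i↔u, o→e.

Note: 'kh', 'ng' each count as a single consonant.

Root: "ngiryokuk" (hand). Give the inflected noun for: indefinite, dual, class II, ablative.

ukyuhngiryokukayar

Attach number dual -ey → ngiryokukey.
Attach definiteness indefinite yuh- → yuhngiryokukey.
Attach case ablative -ar → yuhngiryokukeyar.
Attach noun class class II uk- → ukyuhngiryokukeyar.
Apply vowel harmony: ukyuhngiryokukeyar → ukyuhngiryokukayar.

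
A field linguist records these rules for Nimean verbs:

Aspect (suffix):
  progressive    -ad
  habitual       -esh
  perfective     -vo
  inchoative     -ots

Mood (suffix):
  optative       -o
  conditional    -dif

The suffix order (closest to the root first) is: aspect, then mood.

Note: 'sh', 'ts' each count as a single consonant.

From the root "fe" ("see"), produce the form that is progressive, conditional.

feaddif

Attach aspect progressive -ad → fead.
Attach mood conditional -dif → feaddif.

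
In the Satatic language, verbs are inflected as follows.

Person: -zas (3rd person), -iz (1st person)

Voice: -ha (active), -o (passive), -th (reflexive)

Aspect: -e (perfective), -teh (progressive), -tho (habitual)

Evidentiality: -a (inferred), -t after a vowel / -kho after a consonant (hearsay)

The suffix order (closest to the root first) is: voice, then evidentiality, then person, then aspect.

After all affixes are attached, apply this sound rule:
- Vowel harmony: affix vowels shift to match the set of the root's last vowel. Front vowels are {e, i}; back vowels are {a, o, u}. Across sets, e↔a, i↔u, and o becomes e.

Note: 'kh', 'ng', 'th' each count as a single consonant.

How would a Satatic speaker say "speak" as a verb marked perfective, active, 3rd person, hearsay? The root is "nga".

ngahatzasa

Attach voice active -ha → ngaha.
Attach evidentiality hearsay -t (after vowel 'a') → ngahat.
Attach person 3rd person -zas → ngahatzas.
Attach aspect perfective -e → ngahatzase.
Apply vowel harmony: ngahatzase → ngahatzasa.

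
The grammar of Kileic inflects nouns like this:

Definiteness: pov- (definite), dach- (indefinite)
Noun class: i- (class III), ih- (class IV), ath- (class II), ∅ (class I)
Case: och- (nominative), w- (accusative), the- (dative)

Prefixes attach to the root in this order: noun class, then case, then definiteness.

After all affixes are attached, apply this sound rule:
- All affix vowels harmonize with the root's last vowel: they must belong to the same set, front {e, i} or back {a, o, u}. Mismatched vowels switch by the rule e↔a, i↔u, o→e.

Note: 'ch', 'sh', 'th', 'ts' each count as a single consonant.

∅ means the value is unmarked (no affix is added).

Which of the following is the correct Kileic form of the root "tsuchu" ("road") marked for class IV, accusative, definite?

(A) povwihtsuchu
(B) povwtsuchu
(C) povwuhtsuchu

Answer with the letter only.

Attach noun class class IV ih- → ihtsuchu.
Attach case accusative w- → wihtsuchu.
Attach definiteness definite pov- → povwihtsuchu.
Apply vowel harmony: povwihtsuchu → povwuhtsuchu.
So the correct form is povwuhtsuchu, option (C).
(B) povwtsuchu is wrong: it uses class I instead of class IV for noun class.
(A) povwihtsuchu is wrong: it fails to apply the sound rule(s).

C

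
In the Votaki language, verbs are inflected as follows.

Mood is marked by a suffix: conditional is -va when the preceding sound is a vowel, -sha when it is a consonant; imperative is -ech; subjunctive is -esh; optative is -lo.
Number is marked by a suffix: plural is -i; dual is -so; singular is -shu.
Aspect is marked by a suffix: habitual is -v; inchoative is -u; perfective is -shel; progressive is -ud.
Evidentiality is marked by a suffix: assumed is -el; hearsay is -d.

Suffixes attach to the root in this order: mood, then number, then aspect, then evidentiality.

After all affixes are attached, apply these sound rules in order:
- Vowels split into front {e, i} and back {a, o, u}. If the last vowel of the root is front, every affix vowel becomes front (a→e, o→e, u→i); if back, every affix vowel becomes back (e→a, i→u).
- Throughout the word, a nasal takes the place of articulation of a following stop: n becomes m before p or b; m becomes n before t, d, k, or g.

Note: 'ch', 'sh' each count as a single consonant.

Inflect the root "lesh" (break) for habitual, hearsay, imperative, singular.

leshechshivd

Attach mood imperative -ech → leshech.
Attach number singular -shu → leshechshu.
Attach aspect habitual -v → leshechshuv.
Attach evidentiality hearsay -d → leshechshuvd.
Apply vowel harmony: leshechshuvd → leshechshivd.
Nasal assimilation: no change.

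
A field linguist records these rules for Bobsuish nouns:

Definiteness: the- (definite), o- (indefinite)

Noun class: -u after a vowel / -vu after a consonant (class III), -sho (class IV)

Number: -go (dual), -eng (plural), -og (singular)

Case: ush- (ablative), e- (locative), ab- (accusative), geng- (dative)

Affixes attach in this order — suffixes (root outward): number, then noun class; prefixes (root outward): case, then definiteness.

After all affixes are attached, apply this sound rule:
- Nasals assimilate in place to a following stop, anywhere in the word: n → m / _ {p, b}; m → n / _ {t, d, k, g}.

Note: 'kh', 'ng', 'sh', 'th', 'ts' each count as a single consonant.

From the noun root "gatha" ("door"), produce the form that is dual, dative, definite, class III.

thegenggathagou

Attach number dual -go → gathago.
Attach case dative geng- → genggathago.
Attach definiteness definite the- → thegenggathago.
Attach noun class class III -u (after vowel 'o') → thegenggathagou.
Nasal assimilation: no change.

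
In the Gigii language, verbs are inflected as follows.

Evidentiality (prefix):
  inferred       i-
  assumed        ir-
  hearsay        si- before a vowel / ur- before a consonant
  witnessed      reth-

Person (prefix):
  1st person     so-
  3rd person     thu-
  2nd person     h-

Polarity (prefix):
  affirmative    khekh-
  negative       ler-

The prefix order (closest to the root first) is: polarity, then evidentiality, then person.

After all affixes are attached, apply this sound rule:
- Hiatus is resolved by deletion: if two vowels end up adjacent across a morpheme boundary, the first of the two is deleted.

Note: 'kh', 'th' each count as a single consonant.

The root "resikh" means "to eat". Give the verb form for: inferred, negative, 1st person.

silerresikh

Attach polarity negative ler- → lerresikh.
Attach evidentiality inferred i- → ilerresikh.
Attach person 1st person so- → soilerresikh.
Apply vowel deletion: soilerresikh → silerresikh.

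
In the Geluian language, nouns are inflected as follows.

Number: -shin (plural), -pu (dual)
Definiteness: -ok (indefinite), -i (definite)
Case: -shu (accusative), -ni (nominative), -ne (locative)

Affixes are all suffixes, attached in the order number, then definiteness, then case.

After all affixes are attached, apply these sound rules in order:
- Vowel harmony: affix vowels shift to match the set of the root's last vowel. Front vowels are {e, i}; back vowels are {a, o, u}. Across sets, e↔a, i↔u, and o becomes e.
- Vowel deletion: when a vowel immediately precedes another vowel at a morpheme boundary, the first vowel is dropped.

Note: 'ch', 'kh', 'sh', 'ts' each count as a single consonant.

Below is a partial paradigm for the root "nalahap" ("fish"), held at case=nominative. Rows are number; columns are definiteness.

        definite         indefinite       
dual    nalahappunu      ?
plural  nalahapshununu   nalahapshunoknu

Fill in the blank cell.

Attach number dual -pu → nalahappu.
Attach definiteness indefinite -ok → nalahappuok.
Attach case nominative -ni → nalahappuokni.
Apply vowel harmony: nalahappuokni → nalahappuoknu.
Apply vowel deletion: nalahappuoknu → nalahappoknu.

nalahappoknu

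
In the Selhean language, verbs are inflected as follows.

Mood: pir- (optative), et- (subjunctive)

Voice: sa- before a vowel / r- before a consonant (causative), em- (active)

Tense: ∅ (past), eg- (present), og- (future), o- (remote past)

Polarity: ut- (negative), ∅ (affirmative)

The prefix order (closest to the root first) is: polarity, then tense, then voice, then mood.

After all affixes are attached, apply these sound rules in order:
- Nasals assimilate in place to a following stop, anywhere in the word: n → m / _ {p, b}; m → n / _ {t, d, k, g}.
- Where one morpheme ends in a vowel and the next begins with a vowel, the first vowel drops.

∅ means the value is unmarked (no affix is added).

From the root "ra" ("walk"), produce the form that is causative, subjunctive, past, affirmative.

etrra

polarity = affirmative: zero marking, form stays ra.
tense = past: zero marking, form stays ra.
Attach voice causative r- (before consonant 'r') → rra.
Attach mood subjunctive et- → etrra.
Nasal assimilation: no change.
Vowel deletion: no change.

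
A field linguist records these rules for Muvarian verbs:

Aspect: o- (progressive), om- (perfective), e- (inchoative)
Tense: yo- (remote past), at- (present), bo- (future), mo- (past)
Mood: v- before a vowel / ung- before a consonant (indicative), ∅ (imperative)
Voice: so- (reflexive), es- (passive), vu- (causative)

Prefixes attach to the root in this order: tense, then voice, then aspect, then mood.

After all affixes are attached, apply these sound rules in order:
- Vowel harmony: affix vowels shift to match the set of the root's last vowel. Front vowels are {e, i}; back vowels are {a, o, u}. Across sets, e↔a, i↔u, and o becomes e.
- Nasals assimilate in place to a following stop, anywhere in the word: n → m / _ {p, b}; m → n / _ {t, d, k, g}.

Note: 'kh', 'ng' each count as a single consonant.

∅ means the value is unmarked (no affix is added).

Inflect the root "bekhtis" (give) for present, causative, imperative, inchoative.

Attach tense present at- → atbekhtis.
Attach voice causative vu- → vuatbekhtis.
Attach aspect inchoative e- → evuatbekhtis.
mood = imperative: zero marking, form stays evuatbekhtis.
Apply vowel harmony: evuatbekhtis → evietbekhtis.
Nasal assimilation: no change.

evietbekhtis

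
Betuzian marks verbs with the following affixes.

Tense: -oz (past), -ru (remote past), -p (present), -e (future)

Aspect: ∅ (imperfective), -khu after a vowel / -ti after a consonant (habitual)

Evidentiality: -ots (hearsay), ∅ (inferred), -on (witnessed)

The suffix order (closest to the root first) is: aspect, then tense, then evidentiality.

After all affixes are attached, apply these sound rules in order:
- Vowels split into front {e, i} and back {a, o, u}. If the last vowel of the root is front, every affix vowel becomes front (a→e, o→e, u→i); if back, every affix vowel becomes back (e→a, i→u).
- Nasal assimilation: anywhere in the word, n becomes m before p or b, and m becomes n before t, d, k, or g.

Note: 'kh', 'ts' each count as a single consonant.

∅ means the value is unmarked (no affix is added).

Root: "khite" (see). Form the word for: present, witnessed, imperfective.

aspect = imperfective: zero marking, form stays khite.
Attach tense present -p → khitep.
Attach evidentiality witnessed -on → khitepon.
Apply vowel harmony: khitepon → khitepen.
Nasal assimilation: no change.

khitepen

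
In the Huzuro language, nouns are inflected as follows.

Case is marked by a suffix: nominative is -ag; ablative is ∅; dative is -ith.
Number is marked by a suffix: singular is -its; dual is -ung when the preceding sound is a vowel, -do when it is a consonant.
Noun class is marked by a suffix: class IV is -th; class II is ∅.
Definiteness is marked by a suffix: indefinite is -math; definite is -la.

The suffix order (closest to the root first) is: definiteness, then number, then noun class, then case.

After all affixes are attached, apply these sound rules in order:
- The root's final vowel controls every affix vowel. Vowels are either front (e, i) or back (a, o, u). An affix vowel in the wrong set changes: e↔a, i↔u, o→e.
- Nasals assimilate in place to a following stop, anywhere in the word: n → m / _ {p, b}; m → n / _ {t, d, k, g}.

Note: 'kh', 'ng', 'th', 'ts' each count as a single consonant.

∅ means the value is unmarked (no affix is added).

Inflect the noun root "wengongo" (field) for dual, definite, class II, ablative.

wengongolaung

Attach definiteness definite -la → wengongola.
Attach number dual -ung (after vowel 'a') → wengongolaung.
noun class = class II: zero marking, form stays wengongolaung.
case = ablative: zero marking, form stays wengongolaung.
Vowel harmony: no change.
Nasal assimilation: no change.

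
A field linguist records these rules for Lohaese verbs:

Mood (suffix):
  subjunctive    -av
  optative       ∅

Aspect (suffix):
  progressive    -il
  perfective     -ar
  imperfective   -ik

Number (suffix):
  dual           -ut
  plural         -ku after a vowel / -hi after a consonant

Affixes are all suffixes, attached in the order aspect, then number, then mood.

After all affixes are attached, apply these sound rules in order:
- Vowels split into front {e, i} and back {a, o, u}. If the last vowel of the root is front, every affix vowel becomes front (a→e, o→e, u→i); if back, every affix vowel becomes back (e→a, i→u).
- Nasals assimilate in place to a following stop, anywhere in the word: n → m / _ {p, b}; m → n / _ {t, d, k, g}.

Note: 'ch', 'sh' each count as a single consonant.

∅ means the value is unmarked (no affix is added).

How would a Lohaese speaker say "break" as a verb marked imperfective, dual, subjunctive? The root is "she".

sheikitev

Attach aspect imperfective -ik → sheik.
Attach number dual -ut → sheikut.
Attach mood subjunctive -av → sheikutav.
Apply vowel harmony: sheikutav → sheikitev.
Nasal assimilation: no change.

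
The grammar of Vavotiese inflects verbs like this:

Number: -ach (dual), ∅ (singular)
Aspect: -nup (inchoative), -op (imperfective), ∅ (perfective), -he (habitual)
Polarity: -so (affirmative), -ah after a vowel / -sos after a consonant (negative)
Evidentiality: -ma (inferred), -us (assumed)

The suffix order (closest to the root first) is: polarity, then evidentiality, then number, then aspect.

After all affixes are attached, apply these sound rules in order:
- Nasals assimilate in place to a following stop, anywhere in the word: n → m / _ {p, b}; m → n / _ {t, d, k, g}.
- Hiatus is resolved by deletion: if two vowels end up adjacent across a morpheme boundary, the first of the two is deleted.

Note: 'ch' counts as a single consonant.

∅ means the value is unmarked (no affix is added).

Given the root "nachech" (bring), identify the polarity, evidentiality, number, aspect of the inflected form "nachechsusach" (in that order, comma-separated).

affirmative, assumed, dual, perfective

Segment: nachech-so-us-ach.
polarity: -so → affirmative.
evidentiality: -us → assumed.
number: -ach → dual.
aspect: ∅ → perfective.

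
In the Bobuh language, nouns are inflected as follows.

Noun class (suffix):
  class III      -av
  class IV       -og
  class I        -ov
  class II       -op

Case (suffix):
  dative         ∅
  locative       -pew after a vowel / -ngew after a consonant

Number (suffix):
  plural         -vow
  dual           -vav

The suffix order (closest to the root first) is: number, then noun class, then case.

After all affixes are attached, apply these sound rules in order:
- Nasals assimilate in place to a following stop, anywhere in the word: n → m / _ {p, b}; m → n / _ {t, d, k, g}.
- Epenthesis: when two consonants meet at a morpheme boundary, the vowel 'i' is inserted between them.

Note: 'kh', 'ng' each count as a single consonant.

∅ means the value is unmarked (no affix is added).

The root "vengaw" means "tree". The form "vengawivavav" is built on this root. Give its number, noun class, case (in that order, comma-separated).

dual, class III, dative

Segment: vengaw-vav-av.
number: -vav → dual.
noun class: -av → class III.
case: ∅ → dative.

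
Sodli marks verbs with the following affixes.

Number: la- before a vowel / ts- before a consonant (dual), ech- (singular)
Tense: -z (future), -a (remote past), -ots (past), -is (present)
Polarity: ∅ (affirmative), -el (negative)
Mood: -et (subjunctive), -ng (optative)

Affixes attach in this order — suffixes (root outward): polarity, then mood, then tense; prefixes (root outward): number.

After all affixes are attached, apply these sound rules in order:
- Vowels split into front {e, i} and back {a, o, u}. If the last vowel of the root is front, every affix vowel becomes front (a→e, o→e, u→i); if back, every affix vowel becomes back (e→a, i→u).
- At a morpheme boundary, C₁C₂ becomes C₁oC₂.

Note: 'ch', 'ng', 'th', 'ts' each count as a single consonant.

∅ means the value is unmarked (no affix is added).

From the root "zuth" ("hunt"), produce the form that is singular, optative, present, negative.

achozuthalongus

Attach polarity negative -el → zuthel.
Attach number singular ech- → echzuthel.
Attach mood optative -ng → echzuthelng.
Attach tense present -is → echzuthelngis.
Apply vowel harmony: echzuthelngis → achzuthalngus.
Apply epenthesis: achzuthalngus → achozuthalongus.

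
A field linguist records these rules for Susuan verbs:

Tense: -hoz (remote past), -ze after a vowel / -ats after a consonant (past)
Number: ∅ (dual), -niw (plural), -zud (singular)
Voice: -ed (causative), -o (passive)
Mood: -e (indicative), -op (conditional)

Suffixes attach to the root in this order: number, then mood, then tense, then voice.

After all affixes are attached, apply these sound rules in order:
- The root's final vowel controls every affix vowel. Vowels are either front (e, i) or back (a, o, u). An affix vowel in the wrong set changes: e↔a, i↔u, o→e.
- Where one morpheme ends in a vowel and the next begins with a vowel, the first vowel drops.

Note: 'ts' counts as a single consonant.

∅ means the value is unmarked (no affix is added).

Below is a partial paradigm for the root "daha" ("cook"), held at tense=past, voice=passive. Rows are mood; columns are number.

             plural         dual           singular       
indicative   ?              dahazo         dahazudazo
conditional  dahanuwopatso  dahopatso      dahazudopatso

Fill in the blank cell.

Attach number plural -niw → dahaniw.
Attach mood indicative -e → dahaniwe.
Attach tense past -ze (after vowel 'e') → dahaniweze.
Attach voice passive -o → dahaniwezeo.
Apply vowel harmony: dahaniwezeo → dahanuwazao.
Apply vowel deletion: dahanuwazao → dahanuwazo.

dahanuwazo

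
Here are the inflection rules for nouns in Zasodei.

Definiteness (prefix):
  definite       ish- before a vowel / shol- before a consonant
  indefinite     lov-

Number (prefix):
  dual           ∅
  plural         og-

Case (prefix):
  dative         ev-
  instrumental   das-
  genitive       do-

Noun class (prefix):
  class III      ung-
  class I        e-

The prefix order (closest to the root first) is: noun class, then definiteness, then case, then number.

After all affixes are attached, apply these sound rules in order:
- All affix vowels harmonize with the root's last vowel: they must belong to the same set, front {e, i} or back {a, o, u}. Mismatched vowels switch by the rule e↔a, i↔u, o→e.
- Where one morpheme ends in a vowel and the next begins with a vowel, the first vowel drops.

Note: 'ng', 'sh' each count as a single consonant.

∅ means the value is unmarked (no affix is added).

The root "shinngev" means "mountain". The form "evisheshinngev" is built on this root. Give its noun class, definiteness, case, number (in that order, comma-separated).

class I, definite, dative, dual

Segment: ev-ish-e-shinngev.
noun class: e- → class I.
definiteness: ish/shol- → definite.
case: ev- → dative.
number: ∅ → dual.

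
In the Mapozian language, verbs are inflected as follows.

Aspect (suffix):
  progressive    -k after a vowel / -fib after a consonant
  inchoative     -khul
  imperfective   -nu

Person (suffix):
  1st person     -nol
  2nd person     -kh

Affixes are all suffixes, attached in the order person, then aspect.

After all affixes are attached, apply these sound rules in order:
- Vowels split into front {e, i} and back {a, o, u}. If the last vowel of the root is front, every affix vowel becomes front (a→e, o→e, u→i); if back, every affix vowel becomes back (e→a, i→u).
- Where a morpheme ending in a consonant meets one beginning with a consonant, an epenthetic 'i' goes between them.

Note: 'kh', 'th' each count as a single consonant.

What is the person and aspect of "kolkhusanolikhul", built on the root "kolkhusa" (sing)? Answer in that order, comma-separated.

1st person, inchoative

Segment: kolkhusa-nol-khul.
person: -nol → 1st person.
aspect: -khul → inchoative.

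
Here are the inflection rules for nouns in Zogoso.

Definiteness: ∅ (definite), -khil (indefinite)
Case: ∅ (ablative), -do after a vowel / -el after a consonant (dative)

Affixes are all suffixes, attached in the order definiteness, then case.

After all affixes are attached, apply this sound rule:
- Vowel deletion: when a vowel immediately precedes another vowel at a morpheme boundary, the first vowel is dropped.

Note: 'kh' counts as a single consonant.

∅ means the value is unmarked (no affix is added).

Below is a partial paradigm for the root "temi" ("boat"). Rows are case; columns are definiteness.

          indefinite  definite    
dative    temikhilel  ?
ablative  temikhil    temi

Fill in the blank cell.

definiteness = definite: zero marking, form stays temi.
Attach case dative -do (after vowel 'i') → temido.
Vowel deletion: no change.

temido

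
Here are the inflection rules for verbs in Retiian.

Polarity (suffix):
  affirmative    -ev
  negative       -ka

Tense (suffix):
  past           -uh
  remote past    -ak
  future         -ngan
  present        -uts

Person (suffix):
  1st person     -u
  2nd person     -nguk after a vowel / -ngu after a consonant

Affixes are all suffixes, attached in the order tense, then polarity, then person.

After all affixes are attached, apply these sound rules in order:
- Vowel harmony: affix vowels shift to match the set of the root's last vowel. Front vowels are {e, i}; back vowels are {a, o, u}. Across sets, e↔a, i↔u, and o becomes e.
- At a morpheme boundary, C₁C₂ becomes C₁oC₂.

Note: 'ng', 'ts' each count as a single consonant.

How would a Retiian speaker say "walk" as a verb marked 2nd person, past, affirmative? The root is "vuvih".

Attach tense past -uh → vuvihuh.
Attach polarity affirmative -ev → vuvihuhev.
Attach person 2nd person -ngu (after consonant 'v') → vuvihuhevngu.
Apply vowel harmony: vuvihuhevngu → vuvihihevngi.
Apply epenthesis: vuvihihevngi → vuvihihevongi.

vuvihihevongi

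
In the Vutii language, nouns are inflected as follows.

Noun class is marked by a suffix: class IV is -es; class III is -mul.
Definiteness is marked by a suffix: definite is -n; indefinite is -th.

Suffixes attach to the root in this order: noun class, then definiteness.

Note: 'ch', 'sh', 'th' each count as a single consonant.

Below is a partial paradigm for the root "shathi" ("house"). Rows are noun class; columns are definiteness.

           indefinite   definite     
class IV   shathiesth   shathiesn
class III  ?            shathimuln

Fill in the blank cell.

Attach noun class class III -mul → shathimul.
Attach definiteness indefinite -th → shathimulth.

shathimulth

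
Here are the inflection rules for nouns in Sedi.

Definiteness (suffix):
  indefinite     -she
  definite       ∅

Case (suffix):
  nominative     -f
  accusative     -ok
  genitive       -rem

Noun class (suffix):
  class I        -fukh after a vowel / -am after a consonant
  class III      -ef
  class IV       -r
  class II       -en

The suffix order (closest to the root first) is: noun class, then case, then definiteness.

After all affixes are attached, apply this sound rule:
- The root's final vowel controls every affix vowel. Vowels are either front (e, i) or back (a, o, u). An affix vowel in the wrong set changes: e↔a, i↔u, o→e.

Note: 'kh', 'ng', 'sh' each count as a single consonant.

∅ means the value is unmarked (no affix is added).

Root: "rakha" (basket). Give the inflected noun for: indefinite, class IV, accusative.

Attach noun class class IV -r → rakhar.
Attach case accusative -ok → rakharok.
Attach definiteness indefinite -she → rakharokshe.
Apply vowel harmony: rakharokshe → rakharoksha.

rakharoksha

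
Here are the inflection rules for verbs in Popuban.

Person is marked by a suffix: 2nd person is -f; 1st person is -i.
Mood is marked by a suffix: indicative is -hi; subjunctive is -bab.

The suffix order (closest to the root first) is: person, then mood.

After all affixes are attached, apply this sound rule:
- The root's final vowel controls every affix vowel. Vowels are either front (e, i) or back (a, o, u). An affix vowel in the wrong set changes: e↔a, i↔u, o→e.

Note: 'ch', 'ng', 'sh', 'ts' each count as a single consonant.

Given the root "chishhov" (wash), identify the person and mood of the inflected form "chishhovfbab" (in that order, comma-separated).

2nd person, subjunctive

Segment: chishhov-f-bab.
person: -f → 2nd person.
mood: -bab → subjunctive.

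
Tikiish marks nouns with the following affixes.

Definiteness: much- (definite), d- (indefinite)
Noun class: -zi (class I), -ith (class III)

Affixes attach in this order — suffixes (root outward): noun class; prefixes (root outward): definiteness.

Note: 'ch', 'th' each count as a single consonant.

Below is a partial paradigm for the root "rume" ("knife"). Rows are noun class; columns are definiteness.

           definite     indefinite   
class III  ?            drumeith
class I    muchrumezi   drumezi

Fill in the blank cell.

Attach noun class class III -ith → rumeith.
Attach definiteness definite much- → muchrumeith.

muchrumeith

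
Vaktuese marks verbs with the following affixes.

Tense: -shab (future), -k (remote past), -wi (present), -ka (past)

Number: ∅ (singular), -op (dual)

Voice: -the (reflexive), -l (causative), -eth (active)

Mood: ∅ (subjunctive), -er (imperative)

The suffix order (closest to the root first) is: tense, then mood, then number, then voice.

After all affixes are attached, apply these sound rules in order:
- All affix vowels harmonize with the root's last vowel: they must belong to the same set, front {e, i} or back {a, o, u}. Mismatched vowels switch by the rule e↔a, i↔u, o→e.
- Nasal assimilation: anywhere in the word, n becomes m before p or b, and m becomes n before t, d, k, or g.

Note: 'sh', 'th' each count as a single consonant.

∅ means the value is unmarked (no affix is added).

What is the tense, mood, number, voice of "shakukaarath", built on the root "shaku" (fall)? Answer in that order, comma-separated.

past, imperative, singular, active

Segment: shaku-ka-er-eth.
tense: -ka → past.
mood: -er → imperative.
number: ∅ → singular.
voice: -eth → active.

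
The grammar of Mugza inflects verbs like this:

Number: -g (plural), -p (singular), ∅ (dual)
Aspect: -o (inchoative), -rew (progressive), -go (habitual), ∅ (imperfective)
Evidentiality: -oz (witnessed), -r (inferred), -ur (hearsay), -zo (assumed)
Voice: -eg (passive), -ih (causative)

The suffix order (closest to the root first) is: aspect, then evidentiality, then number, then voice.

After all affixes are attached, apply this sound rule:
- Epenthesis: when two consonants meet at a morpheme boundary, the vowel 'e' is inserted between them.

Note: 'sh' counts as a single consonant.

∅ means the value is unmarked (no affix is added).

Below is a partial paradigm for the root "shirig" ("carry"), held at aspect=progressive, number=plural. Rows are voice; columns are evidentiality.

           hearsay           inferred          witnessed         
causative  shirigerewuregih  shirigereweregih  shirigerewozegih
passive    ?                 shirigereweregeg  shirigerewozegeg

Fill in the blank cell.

shirigerewuregeg

Attach aspect progressive -rew → shirigrew.
Attach evidentiality hearsay -ur → shirigrewur.
Attach number plural -g → shirigrewurg.
Attach voice passive -eg → shirigrewurgeg.
Apply epenthesis: shirigrewurgeg → shirigerewuregeg.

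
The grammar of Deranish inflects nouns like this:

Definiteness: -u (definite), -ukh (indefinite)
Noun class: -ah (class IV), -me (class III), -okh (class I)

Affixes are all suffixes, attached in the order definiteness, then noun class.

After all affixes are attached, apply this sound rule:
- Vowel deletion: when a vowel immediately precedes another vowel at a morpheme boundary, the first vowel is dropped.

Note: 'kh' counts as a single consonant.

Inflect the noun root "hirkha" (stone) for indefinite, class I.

hirkhukhokh

Attach definiteness indefinite -ukh → hirkhaukh.
Attach noun class class I -okh → hirkhaukhokh.
Apply vowel deletion: hirkhaukhokh → hirkhukhokh.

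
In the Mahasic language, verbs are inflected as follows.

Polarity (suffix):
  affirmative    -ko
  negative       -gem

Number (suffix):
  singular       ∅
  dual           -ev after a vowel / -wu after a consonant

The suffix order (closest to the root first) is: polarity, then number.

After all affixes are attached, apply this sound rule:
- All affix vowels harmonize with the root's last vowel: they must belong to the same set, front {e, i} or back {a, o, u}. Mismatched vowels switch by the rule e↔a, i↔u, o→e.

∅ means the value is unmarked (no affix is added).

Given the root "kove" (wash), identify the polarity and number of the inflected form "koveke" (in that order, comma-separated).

affirmative, singular

Segment: kove-ko.
polarity: -ko → affirmative.
number: ∅ → singular.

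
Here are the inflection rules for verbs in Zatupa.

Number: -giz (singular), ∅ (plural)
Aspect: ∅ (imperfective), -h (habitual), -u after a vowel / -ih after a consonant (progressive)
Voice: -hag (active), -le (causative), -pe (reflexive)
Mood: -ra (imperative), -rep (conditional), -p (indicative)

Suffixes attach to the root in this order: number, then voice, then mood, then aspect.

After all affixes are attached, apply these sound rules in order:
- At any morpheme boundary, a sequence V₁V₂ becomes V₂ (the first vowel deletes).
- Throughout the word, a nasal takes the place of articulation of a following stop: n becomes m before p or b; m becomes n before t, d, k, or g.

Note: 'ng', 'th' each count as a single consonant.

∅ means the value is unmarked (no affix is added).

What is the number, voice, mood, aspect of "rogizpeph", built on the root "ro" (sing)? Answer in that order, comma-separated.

Segment: ro-giz-pe-p-h.
number: -giz → singular.
voice: -pe → reflexive.
mood: -p → indicative.
aspect: -h → habitual.

singular, reflexive, indicative, habitual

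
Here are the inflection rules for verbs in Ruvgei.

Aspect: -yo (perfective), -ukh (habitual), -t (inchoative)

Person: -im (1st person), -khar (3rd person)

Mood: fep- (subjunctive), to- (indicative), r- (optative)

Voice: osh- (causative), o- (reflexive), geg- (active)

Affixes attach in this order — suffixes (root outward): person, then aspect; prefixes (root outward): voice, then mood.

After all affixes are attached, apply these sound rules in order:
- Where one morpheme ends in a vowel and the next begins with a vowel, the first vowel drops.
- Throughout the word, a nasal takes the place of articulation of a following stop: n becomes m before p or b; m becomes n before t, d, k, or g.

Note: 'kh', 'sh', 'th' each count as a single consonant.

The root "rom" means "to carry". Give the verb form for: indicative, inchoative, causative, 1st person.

Attach person 1st person -im → romim.
Attach voice causative osh- → oshromim.
Attach aspect inchoative -t → oshromimt.
Attach mood indicative to- → tooshromimt.
Apply vowel deletion: tooshromimt → toshromimt.
Apply nasal assimilation: toshromimt → toshromint.

toshromint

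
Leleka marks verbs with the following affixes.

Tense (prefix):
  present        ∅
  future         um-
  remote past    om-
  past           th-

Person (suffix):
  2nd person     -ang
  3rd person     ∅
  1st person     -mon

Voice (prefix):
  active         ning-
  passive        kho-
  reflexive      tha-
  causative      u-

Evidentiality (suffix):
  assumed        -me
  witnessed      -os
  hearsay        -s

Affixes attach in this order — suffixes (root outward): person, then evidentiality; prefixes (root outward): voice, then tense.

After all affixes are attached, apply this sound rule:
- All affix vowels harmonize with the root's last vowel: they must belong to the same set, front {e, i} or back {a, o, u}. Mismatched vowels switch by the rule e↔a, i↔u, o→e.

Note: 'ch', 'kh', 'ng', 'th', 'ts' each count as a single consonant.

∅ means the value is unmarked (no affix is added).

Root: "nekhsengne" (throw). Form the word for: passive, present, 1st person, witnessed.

khenekhsengnemenes

Attach voice passive kho- → khonekhsengne.
Attach person 1st person -mon → khonekhsengnemon.
Attach evidentiality witnessed -os → khonekhsengnemonos.
tense = present: zero marking, form stays khonekhsengnemonos.
Apply vowel harmony: khonekhsengnemonos → khenekhsengnemenes.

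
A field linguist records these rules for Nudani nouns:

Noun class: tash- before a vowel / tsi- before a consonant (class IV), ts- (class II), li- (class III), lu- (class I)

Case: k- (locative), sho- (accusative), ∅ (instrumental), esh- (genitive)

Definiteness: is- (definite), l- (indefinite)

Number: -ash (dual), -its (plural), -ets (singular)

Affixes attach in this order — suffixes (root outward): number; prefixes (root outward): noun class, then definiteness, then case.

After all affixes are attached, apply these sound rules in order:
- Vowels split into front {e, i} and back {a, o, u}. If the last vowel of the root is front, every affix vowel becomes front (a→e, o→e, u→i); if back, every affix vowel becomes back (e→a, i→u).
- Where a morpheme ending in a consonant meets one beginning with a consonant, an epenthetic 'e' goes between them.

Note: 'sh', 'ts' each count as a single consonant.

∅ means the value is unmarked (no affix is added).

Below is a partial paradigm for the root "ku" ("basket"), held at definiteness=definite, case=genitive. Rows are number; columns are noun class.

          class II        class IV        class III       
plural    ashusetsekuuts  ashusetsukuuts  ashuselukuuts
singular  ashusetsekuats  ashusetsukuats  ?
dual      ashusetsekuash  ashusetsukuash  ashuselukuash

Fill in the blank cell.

Attach noun class class III li- → liku.
Attach number singular -ets → likuets.
Attach definiteness definite is- → islikuets.
Attach case genitive esh- → eshislikuets.
Apply vowel harmony: eshislikuets → ashuslukuats.
Apply epenthesis: ashuslukuats → ashuselukuats.

ashuselukuats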